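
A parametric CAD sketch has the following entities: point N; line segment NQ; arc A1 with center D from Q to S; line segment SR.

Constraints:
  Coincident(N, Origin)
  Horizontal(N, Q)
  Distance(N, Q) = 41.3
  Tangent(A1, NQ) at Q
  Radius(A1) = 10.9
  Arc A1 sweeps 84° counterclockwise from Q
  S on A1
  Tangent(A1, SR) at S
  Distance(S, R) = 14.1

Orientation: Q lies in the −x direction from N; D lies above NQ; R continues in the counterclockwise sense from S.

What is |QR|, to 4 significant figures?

26.78

N is at the origin; N and Q share the same y with |NQ| = 41.3 and Q on the −x side, so Q = (-41.30, 0.000). A1 meets NQ tangentially, so DQ is at right angles to NQ, so D = Q + (0, 10.9) = (-41.30, 10.90). On A1, Q sits at bearing -90° from D; an 84° counterclockwise sweep puts S at bearing -6°, so S = D + 10.9·(cos -6°, sin -6°) = (-30.46, 9.761). A1 meets SR tangentially, so DS is at right angles to SR, so SR runs along (−sin -6°, cos -6°); with |SR| = 14.1, R = (-28.99, 23.78). Then |QR| = |R − Q| = 26.78.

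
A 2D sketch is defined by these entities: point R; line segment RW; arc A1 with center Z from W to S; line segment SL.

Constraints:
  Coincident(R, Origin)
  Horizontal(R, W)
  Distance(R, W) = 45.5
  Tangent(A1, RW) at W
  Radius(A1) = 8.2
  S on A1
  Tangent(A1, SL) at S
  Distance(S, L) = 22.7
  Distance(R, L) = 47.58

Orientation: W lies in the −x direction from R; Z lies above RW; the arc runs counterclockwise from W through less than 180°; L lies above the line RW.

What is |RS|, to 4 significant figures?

38.13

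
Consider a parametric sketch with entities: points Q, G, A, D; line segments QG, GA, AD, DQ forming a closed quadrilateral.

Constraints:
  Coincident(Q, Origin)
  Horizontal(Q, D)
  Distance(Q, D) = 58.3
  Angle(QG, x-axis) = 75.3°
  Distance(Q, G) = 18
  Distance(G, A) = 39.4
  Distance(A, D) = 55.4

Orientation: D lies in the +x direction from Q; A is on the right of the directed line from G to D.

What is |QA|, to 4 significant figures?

23.11

Checks: QG at 75.30° ✓; |GA| = 39.40 ✓; |AD| = 55.40 ✓.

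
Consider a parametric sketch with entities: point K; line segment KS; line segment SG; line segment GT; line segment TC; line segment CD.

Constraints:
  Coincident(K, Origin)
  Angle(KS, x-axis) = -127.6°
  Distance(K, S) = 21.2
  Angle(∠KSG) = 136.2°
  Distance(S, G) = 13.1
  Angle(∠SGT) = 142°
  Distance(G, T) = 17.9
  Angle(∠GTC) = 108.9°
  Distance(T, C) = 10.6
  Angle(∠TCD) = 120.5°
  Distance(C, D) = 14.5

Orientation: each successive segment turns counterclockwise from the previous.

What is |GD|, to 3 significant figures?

24.2

∠GTC = 108.9° gives TC at 25.3° from the x-axis; with |TC| = 10.6, C = (10.5, -38.1). ∠TCD = 120.5° gives CD at 84.8° from the x-axis; with |CD| = 14.5, D = (11.9, -23.7). Then |GD| = |D − G| = 24.2.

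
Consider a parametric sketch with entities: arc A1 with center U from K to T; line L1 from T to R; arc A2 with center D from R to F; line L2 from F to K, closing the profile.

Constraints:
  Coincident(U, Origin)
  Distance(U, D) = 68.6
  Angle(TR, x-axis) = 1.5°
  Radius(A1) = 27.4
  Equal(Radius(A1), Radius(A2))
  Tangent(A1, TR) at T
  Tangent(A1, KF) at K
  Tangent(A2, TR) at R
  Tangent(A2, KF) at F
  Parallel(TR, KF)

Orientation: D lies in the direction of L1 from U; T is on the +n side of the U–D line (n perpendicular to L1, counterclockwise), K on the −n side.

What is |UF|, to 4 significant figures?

73.87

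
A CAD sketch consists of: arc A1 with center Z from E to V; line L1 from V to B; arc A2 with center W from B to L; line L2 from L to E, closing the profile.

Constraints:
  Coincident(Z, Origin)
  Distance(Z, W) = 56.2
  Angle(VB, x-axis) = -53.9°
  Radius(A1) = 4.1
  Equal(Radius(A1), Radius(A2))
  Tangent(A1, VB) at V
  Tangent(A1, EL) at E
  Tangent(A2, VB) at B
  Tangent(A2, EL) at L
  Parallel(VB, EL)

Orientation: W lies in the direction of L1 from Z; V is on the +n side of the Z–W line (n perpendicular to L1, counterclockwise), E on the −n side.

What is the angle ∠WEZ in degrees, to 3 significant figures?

85.8°

The slot axis is L1's direction at -53.9°, so u = (cos -53.9°, sin -53.9°) = (0.589, -0.808) and n = (−sin -53.9°, cos -53.9°) = (0.808, 0.589). Z is at the origin and W lies 56.2 along u from Z, so W = 56.2·u = (33.1, -45.4). Tangency of A1 to both parallel lines with radius 4.1 puts V and E at Z ± 4.1·n: V = (3.31, 2.42), E = (-3.31, -2.42). Then cos ∠WEZ = EW·EZ / (|EW||EZ|), giving 85.8°.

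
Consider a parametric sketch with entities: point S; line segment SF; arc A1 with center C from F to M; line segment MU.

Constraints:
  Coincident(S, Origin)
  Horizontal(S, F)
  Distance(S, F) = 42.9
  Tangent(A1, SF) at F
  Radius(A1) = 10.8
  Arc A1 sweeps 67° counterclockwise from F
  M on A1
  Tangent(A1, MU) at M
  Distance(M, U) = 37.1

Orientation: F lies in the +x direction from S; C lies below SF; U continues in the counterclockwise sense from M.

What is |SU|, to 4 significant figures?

44.72

S is at the origin; SF is horizontal with |SF| = 42.9 and F on the +x side, so F = (42.90, 0.000). Tangency of A1 to SF means the radius CF is perpendicular to SF, so C = F + (0, -10.8) = (42.90, -10.80). On A1, F sits at bearing 90° from C; a 67° counterclockwise sweep puts M at bearing 157°, so M = C + 10.8·(cos 157°, sin 157°) = (32.96, -6.580). A1 meets MU tangentially, so CM is at right angles to MU, so MU runs along (−sin 157°, cos 157°); with |MU| = 37.1, U = (18.46, -40.73). Then |SU| = |U − S| = 44.72.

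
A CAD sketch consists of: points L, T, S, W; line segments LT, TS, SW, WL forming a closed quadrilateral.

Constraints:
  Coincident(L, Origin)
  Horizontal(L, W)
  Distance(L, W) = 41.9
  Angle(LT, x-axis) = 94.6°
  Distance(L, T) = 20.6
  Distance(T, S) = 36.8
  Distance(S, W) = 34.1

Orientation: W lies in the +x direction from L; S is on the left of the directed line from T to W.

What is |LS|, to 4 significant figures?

46.61

L is at the origin; L and W share the same y with |LW| = 41.9 and W in +x, so W = (41.9, 0). LT runs at 94.6° with |LT| = 20.6, so T = (-1.652, 20.53). S is determined by |TS| = 36.8 and |SW| = 34.1 together: it lies at the intersection of circle(T, 36.8) and circle(W, 34.1). With |TW| = 48.15, the foot of the radical line on TW is 26.06 from T and the perpendicular offset is √(36.8² − 26.06²) = 25.98. Taking the left-of-TW solution: S = (33.00, 32.92).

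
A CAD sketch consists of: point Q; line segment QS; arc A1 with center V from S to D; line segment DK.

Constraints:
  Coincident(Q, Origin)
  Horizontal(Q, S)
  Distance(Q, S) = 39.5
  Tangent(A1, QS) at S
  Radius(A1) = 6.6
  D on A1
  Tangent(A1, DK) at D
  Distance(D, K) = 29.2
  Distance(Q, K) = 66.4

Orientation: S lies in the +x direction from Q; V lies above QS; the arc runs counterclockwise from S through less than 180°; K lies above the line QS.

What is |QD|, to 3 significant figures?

45.3

Checks: |QS| = 39.50 ✓; |VD| = 6.600 ✓; ∠(VD, DK) = 90.00° ✓; |DK| = 29.20 ✓; |QK| = 66.40 ✓.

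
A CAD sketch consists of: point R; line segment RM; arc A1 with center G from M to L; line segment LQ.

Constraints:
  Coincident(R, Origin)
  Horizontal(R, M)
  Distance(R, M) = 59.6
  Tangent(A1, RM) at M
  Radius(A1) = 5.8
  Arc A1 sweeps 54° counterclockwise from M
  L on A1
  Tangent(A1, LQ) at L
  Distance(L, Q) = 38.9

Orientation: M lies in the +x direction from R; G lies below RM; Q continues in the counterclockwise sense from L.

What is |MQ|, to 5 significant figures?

43.658

R is at the origin; R and M share the same y with |RM| = 59.6 and M on the +x side, so M = (59.600, 0.0000). Tangency of A1 to RM means the radius GM is perpendicular to RM, so G = M + (0, -5.8) = (59.600, -5.8000). On A1, M sits at bearing 90° from G; a 54° counterclockwise sweep puts L at bearing 144°, so L = G + 5.8·(cos 144°, sin 144°) = (54.908, -2.3908). Since A1 is tangent to LQ there, GL ⟂ LQ, so LQ runs along (−sin 144°, cos 144°); with |LQ| = 38.9, Q = (32.043, -33.862). Then |MQ| = |Q − M| = 43.658.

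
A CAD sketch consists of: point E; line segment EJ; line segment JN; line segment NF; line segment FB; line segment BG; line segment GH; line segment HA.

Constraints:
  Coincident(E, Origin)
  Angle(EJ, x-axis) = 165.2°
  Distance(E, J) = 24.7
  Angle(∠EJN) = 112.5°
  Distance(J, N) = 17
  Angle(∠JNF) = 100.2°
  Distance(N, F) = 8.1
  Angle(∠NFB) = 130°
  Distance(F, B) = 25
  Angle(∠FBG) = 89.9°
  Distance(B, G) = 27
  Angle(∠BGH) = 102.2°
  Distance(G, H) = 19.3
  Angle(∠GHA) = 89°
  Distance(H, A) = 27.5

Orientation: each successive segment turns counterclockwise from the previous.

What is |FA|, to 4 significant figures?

4.136

E is at the origin; EJ runs at 165.2° with length 24.7, so J = (-23.88, 6.310). ∠EJN = 112.5° gives JN at -127.3° from the x-axis; with |JN| = 17.0, N = (-34.18, -7.214). ∠JNF = 100.2° gives NF at -47.50° from the x-axis; with |NF| = 8.1, F = (-28.71, -13.19). ∠NFB = 130.0° gives FB at 2.500° from the x-axis; with |FB| = 25.0, B = (-3.734, -12.10). ∠FBG = 89.9° gives BG at 92.60° from the x-axis; with |BG| = 27.0, G = (-4.959, 14.88). ∠BGH = 102.2° gives GH at 170.4° from the x-axis; with |GH| = 19.3, H = (-23.99, 18.10). ∠GHA = 89.0° gives HA at -98.60° from the x-axis; with |HA| = 27.5, A = (-28.10, -9.095). Then |FA| = |A − F| = 4.136.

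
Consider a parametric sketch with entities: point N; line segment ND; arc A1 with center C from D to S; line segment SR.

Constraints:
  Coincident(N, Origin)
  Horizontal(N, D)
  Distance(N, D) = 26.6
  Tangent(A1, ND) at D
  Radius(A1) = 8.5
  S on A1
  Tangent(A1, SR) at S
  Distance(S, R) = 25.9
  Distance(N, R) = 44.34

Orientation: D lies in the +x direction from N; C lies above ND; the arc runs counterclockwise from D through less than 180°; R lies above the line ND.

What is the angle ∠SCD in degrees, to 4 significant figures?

109.0°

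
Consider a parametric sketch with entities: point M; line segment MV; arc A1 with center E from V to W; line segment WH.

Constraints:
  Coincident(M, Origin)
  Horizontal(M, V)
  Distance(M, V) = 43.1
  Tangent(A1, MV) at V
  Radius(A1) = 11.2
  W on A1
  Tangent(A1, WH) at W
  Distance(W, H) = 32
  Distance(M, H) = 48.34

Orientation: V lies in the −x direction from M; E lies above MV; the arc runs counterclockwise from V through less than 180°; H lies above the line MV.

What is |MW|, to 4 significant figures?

33.37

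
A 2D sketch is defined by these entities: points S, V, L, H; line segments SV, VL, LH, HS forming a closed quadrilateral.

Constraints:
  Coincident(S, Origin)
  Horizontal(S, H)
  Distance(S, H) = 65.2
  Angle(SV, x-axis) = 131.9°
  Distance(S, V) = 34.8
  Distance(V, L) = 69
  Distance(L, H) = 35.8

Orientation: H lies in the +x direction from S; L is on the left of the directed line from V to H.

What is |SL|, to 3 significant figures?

54.6

S is at the origin; S and H share the same y with |SH| = 65.2 and H in +x, so H = (65.2, 0). SV runs at 131.9° with |SV| = 34.8, so V = (-23.2, 25.9). L is determined by |VL| = 69.0 and |LH| = 35.8 together: it lies at the intersection of circle(V, 69.0) and circle(H, 35.8). With |VH| = 92.2, the foot of the radical line on VH is 65.0 from V and the perpendicular offset is √(69.0² − 65.0²) = 23.3. Taking the left-of-VH solution: L = (45.6, 30.0).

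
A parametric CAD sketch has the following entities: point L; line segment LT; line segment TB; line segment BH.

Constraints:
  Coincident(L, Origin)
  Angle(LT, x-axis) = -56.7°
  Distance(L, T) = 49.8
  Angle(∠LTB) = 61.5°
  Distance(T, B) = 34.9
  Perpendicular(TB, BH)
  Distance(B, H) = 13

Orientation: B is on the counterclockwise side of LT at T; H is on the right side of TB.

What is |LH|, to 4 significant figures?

57.85

L is at the origin; LT runs at -56.7° with length 49.8, so T = 49.8·(cos -56.7°, sin -56.7°) = (27.34, -41.62). ∠LTB = 61.5°, so TB runs at -56.7° + (180° − 61.5°) = 61.80° from the x-axis; with |TB| = 34.9, B = T + 34.9·(cos 61.80°, sin 61.80°) = (43.83, -10.87). The perpendicularity gives BH at right angles to TB; with |BH| = 13.0 on the right of TB, H = B + 13.0·(0.8813, -0.4726) = (55.29, -17.01). Then |LH| = |H − L| = 57.85.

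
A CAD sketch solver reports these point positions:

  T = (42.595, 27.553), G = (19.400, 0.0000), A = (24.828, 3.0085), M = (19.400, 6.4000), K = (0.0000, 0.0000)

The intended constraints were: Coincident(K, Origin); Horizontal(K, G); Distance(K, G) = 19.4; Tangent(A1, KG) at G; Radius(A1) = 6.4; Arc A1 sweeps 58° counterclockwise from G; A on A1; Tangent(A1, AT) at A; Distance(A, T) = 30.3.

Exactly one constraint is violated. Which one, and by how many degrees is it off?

Tangent(A1, AT) at A — off by 3.90°.

K = (0.00, 0.00) ✓; K.y = 0.00, G.y = 0.00 ✓; |KG| = 19.40 ✓; ∠(MG, GK) = 90.00° ✓; |MG| = 6.400 ✓; bearing(M→A) − bearing(M→G) = 58.00° ✓; |MA| = 6.400 ✓; ∠(MA, AT) = 93.90° ✗; |AT| = 30.30 ✓.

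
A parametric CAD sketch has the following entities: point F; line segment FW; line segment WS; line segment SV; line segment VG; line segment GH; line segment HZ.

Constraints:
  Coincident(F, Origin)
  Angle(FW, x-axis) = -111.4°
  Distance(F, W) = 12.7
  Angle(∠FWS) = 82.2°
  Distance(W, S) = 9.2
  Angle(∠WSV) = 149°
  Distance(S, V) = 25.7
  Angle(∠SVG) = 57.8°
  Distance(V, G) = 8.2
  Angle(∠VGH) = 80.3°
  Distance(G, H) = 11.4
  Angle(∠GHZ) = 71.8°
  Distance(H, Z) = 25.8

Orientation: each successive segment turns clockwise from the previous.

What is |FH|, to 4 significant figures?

19.94

F is at the origin; FW runs at -111.4° with length 12.7, so W = (-4.634, -11.82). ∠FWS = 82.2° gives WS at 150.8° from the x-axis; with |WS| = 9.2, S = (-12.66, -7.336). ∠WSV = 149.0° gives SV at 119.8° from the x-axis; with |SV| = 25.7, V = (-25.44, 14.97). ∠SVG = 57.8° gives VG at -2.400° from the x-axis; with |VG| = 8.2, G = (-17.24, 14.62). ∠VGH = 80.3° gives GH at -102.1° from the x-axis; with |GH| = 11.4, H = (-19.63, 3.475). Then |FH| = |H − F| = 19.94.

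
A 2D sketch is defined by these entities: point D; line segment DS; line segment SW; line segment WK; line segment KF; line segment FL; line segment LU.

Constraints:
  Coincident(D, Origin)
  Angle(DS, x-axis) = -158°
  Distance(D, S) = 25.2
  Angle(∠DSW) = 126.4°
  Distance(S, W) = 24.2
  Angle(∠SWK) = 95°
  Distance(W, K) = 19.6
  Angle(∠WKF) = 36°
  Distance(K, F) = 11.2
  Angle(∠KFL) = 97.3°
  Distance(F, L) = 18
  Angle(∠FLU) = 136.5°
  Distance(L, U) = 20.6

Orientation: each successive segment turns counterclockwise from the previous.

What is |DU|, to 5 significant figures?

70.372

D is at the origin; DS runs at -158.0° with length 25.2, so S = (-23.365, -9.4401). ∠DSW = 126.4° gives SW at -104.40° from the x-axis; with |SW| = 24.2, W = (-29.383, -32.880). ∠SWK = 95.0° gives WK at -19.400° from the x-axis; with |WK| = 19.6, K = (-10.896, -39.390). ∠WKF = 36.0° gives KF at 124.60° from the x-axis; with |KF| = 11.2, F = (-17.256, -30.171). ∠KFL = 97.3° gives FL at -152.70° from the x-axis; with |FL| = 18.0, L = (-33.251, -38.427). ∠FLU = 136.5° gives LU at -109.20° from the x-axis; with |LU| = 20.6, U = (-40.026, -57.881). Then |DU| = |U − D| = 70.372.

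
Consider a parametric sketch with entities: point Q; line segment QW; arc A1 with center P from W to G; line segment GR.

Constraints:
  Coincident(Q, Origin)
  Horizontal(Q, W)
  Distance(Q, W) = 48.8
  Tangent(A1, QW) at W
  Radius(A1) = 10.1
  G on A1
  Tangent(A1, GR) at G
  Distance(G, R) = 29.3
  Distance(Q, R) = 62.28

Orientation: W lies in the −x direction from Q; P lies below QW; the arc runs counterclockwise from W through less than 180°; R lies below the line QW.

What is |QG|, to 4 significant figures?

59.78

Q is at the origin; Q and W share the same y with |QW| = 48.8 and W on the −x side, so W = (-48.80, 0.000). A1 meets QW tangentially, so PW is at right angles to QW, so P = W + (0, -10.1) = (-48.80, -10.10). Since PG ⟂ GR (tangency), |PR| = √(10.1² + 29.3²) = 30.99 regardless of where G sits on A1. So R lies on both circle(Q, 62.28) and circle(P, 30.99); the below-QW intersection is R = (-46.85, -41.03). G is the foot of the tangent from R: G = (-58.12, -13.98).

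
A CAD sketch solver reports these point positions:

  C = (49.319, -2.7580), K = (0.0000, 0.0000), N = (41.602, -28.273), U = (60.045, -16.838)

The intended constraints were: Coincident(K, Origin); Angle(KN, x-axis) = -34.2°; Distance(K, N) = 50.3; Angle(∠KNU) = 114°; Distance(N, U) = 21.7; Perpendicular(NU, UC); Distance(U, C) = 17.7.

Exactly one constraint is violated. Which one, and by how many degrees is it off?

Perpendicular(NU, UC) — off by 5.50°.

K = (0.00, 0.00) ✓; KN at -34.20° ✓; |KN| = 50.30 ✓; ∠KNU = 114.0° ✓; |NU| = 21.70 ✓; ∠(NU, UC) = 95.50° ✗; |UC| = 17.70 ✓.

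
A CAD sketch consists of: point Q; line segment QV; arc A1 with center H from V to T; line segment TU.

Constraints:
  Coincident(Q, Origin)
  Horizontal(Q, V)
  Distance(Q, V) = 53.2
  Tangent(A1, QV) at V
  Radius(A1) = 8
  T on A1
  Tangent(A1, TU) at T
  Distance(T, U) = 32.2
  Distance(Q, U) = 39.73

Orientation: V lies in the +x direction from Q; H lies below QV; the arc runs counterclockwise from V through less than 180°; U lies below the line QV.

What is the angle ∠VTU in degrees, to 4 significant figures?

153.6°

Q is at the origin; QV is horizontal with |QV| = 53.2 and V on the +x side, so V = (53.20, 0.000). The tangent condition forces HV to be normal to QV, so H = V + (0, -8) = (53.20, -8.000). Since HT ⟂ TU (tangency), |HU| = √(8.0² + 32.2²) = 33.18 regardless of where T sits on A1. So U lies on both circle(Q, 39.73) and circle(H, 33.18); the below-QV intersection is U = (27.36, -28.81). T is the foot of the tangent from U: T = (46.83, -3.163).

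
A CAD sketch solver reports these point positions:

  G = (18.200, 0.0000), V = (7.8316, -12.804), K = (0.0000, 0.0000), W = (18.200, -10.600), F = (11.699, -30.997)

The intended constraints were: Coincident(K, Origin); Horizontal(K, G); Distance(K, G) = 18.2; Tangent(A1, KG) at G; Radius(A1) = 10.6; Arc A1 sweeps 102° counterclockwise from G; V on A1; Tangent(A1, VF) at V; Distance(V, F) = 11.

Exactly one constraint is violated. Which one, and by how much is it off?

Distance(V, F) = 11 — off by 7.60.

K = (0.00, 0.00) ✓; K.y = 0.00, G.y = 0.00 ✓; |KG| = 18.20 ✓; ∠(WG, GK) = 90.00° ✓; |WG| = 10.60 ✓; bearing(W→V) − bearing(W→G) = 102.0° ✓; |WV| = 10.60 ✓; ∠(WV, VF) = 90.00° ✓; |VF| = 18.60 ✗.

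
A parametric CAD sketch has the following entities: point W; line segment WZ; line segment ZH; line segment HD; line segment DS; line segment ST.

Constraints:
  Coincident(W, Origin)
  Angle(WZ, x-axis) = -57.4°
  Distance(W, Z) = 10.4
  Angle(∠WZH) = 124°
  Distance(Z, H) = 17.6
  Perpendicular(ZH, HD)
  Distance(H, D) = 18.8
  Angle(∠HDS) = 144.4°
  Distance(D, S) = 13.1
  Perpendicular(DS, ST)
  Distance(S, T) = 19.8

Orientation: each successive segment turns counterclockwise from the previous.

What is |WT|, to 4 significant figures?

9.309

W is at the origin; WZ runs at -57.4° with length 10.4, so Z = (5.603, -8.762). ∠WZH = 124.0° gives ZH at -1.400° from the x-axis; with |ZH| = 17.6, H = (23.20, -9.192). The perpendicularity gives HD at right angles to ZH, so HD runs at 88.60°; with |HD| = 18.8, D = (23.66, 9.603). ∠HDS = 144.4° gives DS at 124.2° from the x-axis; with |DS| = 13.1, S = (16.29, 20.44). DS ⟂ ST, so ST runs at -145.8°; with |ST| = 19.8, T = (-0.08220, 9.308). Then |WT| = |T − W| = 9.309.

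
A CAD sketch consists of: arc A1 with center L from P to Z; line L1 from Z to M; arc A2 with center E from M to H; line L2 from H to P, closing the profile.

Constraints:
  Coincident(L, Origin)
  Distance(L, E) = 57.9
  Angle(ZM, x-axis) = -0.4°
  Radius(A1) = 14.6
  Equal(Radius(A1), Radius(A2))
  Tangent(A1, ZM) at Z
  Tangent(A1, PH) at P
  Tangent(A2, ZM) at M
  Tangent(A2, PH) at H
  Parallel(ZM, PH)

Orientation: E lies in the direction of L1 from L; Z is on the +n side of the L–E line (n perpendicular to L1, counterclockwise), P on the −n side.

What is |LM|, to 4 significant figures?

59.71

The slot axis is L1's direction at -0.4°, so u = (cos -0.4°, sin -0.4°) = (1.000, -0.006981) and n = (−sin -0.4°, cos -0.4°) = (0.006981, 1.000). L is at the origin and E lies 57.9 along u from L, so E = 57.9·u = (57.90, -0.4042). Tangency of A1 to both parallel lines with radius 14.6 puts Z and P at L ± 14.6·n: Z = (0.1019, 14.60), P = (-0.1019, -14.60). Equal radii place M and H the same way about E: M = E + 14.6·n = (58.00, 14.20), H = E − 14.6·n = (57.80, -15.00). Then |LM| = |M − L| = 59.71.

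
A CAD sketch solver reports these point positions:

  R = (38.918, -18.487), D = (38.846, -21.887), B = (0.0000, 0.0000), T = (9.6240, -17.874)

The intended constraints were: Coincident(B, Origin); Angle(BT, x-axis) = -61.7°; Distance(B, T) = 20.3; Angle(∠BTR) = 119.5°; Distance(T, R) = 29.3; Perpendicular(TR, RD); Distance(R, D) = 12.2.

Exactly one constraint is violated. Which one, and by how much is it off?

Distance(R, D) = 12.2 — off by 8.80.

B = (0.00, 0.00) ✓; BT at -61.70° ✓; |BT| = 20.30 ✓; ∠BTR = 119.5° ✓; |TR| = 29.30 ✓; ∠(TR, RD) = 90.01° ✓; |RD| = 3.401 ✗.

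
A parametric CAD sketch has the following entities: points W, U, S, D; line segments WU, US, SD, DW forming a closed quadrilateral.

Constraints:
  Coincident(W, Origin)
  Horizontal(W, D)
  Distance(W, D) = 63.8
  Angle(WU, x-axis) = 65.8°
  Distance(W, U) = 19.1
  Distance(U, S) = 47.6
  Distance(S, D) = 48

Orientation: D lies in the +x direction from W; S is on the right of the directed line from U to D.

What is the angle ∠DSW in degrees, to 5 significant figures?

97.125°

W is at the origin; WD is horizontal with |WD| = 63.8 and D in +x, so D = (63.8, 0). WU runs at 65.8° with |WU| = 19.1, so U = (7.8295, 17.421). S is determined by |US| = 47.6 and |SD| = 48.0 together: it lies at the intersection of circle(U, 47.6) and circle(D, 48.0). With |UD| = 58.619, the foot of the radical line on UD is 28.983 from U and the perpendicular offset is √(47.6² − 28.983²) = 37.759. Taking the right-of-UD solution: S = (24.282, -27.245).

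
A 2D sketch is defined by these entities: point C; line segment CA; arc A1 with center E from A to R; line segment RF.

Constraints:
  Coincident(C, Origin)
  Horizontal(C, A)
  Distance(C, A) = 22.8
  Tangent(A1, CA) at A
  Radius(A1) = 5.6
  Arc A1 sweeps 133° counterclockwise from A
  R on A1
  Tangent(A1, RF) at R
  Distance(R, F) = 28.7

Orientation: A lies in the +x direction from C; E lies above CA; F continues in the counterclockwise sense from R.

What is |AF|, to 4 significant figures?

34.12

C is at the origin; C and A share the same y with |CA| = 22.8 and A on the +x side, so A = (22.80, 0.000). Tangency of A1 to CA means the radius EA is perpendicular to CA, so E = A + (0, 5.6) = (22.80, 5.600). On A1, A sits at bearing -90° from E; a 133° counterclockwise sweep puts R at bearing 43°, so R = E + 5.6·(cos 43°, sin 43°) = (26.90, 9.419). The tangent condition forces ER to be normal to RF, so RF runs along (−sin 43°, cos 43°); with |RF| = 28.7, F = (7.322, 30.41). Then |AF| = |F − A| = 34.12.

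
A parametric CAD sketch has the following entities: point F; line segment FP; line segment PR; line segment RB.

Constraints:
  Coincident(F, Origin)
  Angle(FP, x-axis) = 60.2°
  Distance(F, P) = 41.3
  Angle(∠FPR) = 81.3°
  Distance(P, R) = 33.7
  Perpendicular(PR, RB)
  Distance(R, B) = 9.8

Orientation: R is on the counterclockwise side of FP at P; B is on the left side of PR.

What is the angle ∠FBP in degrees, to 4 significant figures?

64.71°

F is at the origin; FP runs at 60.2° with length 41.3, so P = 41.3·(cos 60.2°, sin 60.2°) = (20.53, 35.84). ∠FPR = 81.3°, so PR runs at 60.2° + (180° − 81.3°) = 158.9° from the x-axis; with |PR| = 33.7, R = P + 33.7·(cos 158.9°, sin 158.9°) = (-10.92, 47.97). PR is perpendicular to RB; with |RB| = 9.8 on the left of PR, B = R + 9.8·(-0.3600, -0.9330) = (-14.44, 38.83). Then cos ∠FBP = BF·BP / (|BF||BP|), giving 64.71°.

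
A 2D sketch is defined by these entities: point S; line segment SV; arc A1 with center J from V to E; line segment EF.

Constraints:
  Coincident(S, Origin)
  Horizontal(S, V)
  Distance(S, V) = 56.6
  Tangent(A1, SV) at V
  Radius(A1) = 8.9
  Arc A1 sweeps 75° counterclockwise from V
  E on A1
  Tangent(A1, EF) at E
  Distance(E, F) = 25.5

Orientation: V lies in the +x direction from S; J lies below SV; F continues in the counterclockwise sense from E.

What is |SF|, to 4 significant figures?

51.86

On A1, V sits at bearing 90° from J; a 75° counterclockwise sweep puts E at bearing 165°, so E = J + 8.9·(cos 165°, sin 165°) = (48.00, -6.597). The tangent condition forces JE to be normal to EF, so EF runs along (−sin 165°, cos 165°); with |EF| = 25.5, F = (41.40, -31.23). Then |SF| = |F − S| = 51.86.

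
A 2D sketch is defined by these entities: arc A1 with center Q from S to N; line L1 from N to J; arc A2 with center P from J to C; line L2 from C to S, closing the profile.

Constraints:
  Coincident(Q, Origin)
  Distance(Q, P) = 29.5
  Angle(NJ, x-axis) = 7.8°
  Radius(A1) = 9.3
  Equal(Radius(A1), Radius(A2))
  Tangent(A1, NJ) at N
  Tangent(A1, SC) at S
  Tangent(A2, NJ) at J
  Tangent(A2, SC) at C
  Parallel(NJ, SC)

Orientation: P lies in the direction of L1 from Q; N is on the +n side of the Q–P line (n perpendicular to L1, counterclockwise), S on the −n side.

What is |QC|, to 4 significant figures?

30.93

Tangency of A1 to both parallel lines with radius 9.3 puts N and S at Q ± 9.3·n: N = (-1.262, 9.214), S = (1.262, -9.214). Equal radii place J and C the same way about P: J = P + 9.3·n = (27.96, 13.22), C = P − 9.3·n = (30.49, -5.210). Then |QC| = |C − Q| = 30.93.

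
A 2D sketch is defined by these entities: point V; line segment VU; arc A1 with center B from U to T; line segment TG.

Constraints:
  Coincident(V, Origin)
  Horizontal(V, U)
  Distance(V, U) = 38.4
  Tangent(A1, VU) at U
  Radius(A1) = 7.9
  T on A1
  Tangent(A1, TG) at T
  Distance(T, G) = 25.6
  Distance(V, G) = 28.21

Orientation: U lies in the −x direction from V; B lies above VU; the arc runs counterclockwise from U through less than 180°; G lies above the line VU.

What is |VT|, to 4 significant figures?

32.35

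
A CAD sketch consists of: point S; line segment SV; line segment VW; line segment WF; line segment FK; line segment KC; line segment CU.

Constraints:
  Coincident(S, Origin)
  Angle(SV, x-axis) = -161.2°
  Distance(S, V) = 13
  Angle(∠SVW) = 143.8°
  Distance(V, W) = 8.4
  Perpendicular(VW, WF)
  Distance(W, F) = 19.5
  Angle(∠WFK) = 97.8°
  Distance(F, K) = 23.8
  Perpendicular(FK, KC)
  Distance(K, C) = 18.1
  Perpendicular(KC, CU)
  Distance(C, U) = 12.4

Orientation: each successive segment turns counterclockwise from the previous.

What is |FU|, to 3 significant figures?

21.4

S is at the origin; SV runs at -161.2° with length 13.0, so V = (-12.3, -4.19). ∠SVW = 143.8° gives VW at -125° from the x-axis; with |VW| = 8.4, W = (-17.1, -11.1). VW ⟂ WF, so WF runs at -35.0°; with |WF| = 19.5, F = (-1.15, -22.3). ∠WFK = 97.8° gives FK at 47.2° from the x-axis; with |FK| = 23.8, K = (15.0, -4.79). FK ⟂ KC, so KC runs at 137°; with |KC| = 18.1, C = (1.74, 7.51). KC ⟂ CU, so CU runs at -133°; with |CU| = 12.4, U = (-6.69, -1.59). Then |FU| = |U − F| = 21.4.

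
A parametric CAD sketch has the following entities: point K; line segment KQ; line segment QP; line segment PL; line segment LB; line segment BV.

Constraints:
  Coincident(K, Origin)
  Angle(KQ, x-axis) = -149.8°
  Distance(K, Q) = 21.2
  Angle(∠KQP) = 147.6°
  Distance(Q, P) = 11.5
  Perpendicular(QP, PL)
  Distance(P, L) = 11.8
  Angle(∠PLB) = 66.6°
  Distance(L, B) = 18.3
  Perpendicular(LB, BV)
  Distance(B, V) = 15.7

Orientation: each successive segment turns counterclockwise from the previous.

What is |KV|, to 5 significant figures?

28.389

K is at the origin; KQ runs at -149.8° with length 21.2, so Q = (-18.323, -10.664). ∠KQP = 147.6° gives QP at -117.40° from the x-axis; with |QP| = 11.5, P = (-23.615, -20.874). The perpendicularity gives PL at right angles to QP, so PL runs at -27.400°; with |PL| = 11.8, L = (-13.139, -26.304). ∠PLB = 66.6° gives LB at 86.000° from the x-axis; with |LB| = 18.3, B = (-11.862, -8.0488). LB ⟂ BV, so BV runs at 176.00°; with |BV| = 15.7, V = (-27.524, -6.9537). Then |KV| = |V − K| = 28.389.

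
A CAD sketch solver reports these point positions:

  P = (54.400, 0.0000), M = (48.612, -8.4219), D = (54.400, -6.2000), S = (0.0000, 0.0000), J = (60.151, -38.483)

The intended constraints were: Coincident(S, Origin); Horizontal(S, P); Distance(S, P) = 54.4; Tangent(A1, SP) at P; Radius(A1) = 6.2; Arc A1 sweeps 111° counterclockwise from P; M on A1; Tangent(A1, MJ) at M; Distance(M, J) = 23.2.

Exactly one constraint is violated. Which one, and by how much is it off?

Distance(M, J) = 23.2 — off by 9.00.

S = (0.00, 0.00) ✓; S.y = 0.00, P.y = 0.00 ✓; |SP| = 54.40 ✓; ∠(DP, PS) = 90.00° ✓; |DP| = 6.200 ✓; bearing(D→M) − bearing(D→P) = 111.0° ✓; |DM| = 6.200 ✓; ∠(DM, MJ) = 90.00° ✓; |MJ| = 32.20 ✗.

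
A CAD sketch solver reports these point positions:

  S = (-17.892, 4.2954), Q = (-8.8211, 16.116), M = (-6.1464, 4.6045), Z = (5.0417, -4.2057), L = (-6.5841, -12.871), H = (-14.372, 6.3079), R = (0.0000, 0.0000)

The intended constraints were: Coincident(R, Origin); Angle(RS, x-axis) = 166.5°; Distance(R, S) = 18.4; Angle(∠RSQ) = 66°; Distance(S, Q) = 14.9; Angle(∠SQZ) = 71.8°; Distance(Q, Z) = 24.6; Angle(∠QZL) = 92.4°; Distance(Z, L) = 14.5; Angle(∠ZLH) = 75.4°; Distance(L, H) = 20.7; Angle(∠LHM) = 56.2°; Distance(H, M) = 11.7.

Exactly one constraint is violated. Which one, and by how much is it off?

Distance(H, M) = 11.7 — off by 3.30.

R = (0.00, 0.00) ✓; RS at 166.5° ✓; |RS| = 18.40 ✓; ∠RSQ = 66.00° ✓; |SQ| = 14.90 ✓; ∠SQZ = 71.80° ✓; |QZ| = 24.60 ✓; ∠QZL = 92.40° ✓; |ZL| = 14.50 ✓; ∠ZLH = 75.40° ✓; |LH| = 20.70 ✓; ∠LHM = 56.20° ✓; |HM| = 8.400 ✗.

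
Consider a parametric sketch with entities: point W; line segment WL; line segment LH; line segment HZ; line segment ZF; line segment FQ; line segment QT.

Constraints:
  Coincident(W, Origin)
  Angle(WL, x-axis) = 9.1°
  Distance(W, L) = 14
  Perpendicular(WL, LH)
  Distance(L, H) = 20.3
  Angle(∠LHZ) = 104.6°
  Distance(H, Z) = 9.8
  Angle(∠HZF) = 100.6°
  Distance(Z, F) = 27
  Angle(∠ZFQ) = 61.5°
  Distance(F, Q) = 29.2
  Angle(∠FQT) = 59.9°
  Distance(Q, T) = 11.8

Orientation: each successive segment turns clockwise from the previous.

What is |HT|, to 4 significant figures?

10.56

W is at the origin; WL runs at 9.1° with length 14.0, so L = (13.82, 2.214). WL ⟂ LH, so LH runs at -80.90°; with |LH| = 20.3, H = (17.03, -17.83). ∠LHZ = 104.6° gives HZ at -156.3° from the x-axis; with |HZ| = 9.8, Z = (8.061, -21.77). ∠HZF = 100.6° gives ZF at 124.3° from the x-axis; with |ZF| = 27.0, F = (-7.154, 0.5353). ∠ZFQ = 61.5° gives FQ at 5.800° from the x-axis; with |FQ| = 29.2, Q = (21.90, 3.486). ∠FQT = 59.9° gives QT at -114.3° from the x-axis; with |QT| = 11.8, T = (17.04, -7.268). Then |HT| = |T − H| = 10.56.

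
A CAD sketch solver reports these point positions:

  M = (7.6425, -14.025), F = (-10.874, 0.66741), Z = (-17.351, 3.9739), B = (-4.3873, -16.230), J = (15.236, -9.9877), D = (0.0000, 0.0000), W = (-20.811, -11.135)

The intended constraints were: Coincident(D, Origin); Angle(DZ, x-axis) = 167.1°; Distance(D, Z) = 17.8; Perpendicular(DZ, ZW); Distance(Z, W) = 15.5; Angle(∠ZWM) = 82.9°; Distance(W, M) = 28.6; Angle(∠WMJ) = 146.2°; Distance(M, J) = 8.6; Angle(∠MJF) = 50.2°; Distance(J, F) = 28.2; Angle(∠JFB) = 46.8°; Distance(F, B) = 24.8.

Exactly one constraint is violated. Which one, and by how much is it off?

Distance(F, B) = 24.8 — off by 6.70.

D = (0.00, 0.00) ✓; DZ at 167.1° ✓; |DZ| = 17.80 ✓; ∠(DZ, ZW) = 90.00° ✓; |ZW| = 15.50 ✓; ∠ZWM = 82.90° ✓; |WM| = 28.60 ✓; ∠WMJ = 146.2° ✓; |MJ| = 8.600 ✓; ∠MJF = 50.20° ✓; |JF| = 28.20 ✓; ∠JFB = 46.80° ✓; |FB| = 18.10 ✗.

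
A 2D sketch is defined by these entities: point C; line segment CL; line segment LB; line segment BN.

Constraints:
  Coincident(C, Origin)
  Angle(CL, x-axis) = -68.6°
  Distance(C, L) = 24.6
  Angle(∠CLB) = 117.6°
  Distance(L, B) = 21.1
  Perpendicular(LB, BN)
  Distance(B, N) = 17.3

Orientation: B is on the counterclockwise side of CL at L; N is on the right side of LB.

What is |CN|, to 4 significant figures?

50.84

C is at the origin; CL runs at -68.6° with length 24.6, so L = 24.6·(cos -68.6°, sin -68.6°) = (8.976, -22.90). ∠CLB = 117.6°, so LB runs at -68.6° + (180° − 117.6°) = -6.200° from the x-axis; with |LB| = 21.1, B = L + 21.1·(cos -6.200°, sin -6.200°) = (29.95, -25.18). The perpendicularity gives BN at right angles to LB; with |BN| = 17.3 on the right of LB, N = B + 17.3·(-0.1080, -0.9942) = (28.08, -42.38). Then |CN| = |N − C| = 50.84.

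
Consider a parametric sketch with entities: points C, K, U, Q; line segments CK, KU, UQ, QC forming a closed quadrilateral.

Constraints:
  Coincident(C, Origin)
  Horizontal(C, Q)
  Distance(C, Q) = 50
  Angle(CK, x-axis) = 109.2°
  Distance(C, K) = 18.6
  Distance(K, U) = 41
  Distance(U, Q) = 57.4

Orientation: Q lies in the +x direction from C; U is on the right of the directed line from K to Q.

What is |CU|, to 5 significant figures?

23.403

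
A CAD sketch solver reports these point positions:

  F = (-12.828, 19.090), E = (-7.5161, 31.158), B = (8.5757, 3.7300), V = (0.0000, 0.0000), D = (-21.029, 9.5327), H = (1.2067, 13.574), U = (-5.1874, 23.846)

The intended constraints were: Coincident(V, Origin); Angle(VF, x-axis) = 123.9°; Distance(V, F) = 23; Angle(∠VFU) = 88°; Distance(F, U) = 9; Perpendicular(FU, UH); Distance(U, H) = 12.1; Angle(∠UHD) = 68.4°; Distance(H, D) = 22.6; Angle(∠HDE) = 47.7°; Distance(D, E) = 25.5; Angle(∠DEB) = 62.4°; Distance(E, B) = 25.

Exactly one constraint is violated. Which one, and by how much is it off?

Distance(E, B) = 25 — off by 6.80.

V = (0.00, 0.00) ✓; VF at 123.9° ✓; |VF| = 23.00 ✓; ∠VFU = 88.00° ✓; |FU| = 9.000 ✓; ∠(FU, UH) = 90.00° ✓; |UH| = 12.10 ✓; ∠UHD = 68.40° ✓; |HD| = 22.60 ✓; ∠HDE = 47.70° ✓; |DE| = 25.50 ✓; ∠DEB = 62.40° ✓; |EB| = 31.80 ✗.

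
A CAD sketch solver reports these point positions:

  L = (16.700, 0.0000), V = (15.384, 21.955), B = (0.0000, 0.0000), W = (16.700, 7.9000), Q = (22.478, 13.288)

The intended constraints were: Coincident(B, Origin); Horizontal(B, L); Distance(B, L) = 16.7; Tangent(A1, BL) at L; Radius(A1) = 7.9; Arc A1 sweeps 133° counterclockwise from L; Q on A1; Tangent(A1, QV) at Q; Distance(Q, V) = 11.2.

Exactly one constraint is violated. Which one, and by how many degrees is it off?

Tangent(A1, QV) at Q — off by 3.70°.

B = (0.00, 0.00) ✓; B.y = 0.00, L.y = 0.00 ✓; |BL| = 16.70 ✓; ∠(WL, LB) = 90.00° ✓; |WL| = 7.900 ✓; bearing(W→Q) − bearing(W→L) = 133.0° ✓; |WQ| = 7.900 ✓; ∠(WQ, QV) = 93.70° ✗; |QV| = 11.20 ✓.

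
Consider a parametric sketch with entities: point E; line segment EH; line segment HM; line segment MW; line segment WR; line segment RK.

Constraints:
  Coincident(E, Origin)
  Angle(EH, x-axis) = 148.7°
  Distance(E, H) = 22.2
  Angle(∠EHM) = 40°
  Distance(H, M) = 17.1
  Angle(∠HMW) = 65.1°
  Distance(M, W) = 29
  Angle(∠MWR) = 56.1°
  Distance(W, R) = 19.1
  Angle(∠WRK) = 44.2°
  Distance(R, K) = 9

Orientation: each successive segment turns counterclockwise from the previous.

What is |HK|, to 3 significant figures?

12.8

∠MWR = 56.1° gives WR at 168° from the x-axis; with |WR| = 19.1, R = (-11.1, 19.5). ∠WRK = 44.2° gives RK at -56.7° from the x-axis; with |RK| = 9.0, K = (-6.19, 11.9). Then |HK| = |K − H| = 12.8.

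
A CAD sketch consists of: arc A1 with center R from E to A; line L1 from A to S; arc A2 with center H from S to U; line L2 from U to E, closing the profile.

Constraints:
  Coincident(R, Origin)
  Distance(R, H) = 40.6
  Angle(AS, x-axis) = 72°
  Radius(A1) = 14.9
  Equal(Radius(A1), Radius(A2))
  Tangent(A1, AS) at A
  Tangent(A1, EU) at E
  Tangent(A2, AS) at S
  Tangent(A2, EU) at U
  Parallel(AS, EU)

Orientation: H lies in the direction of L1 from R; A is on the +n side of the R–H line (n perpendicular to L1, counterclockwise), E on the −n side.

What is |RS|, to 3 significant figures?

43.2

Tangency of A1 to both parallel lines with radius 14.9 puts A and E at R ± 14.9·n: A = (-14.2, 4.60), E = (14.2, -4.60). Equal radii place S and U the same way about H: S = H + 14.9·n = (-1.62, 43.2), U = H − 14.9·n = (26.7, 34.0). Then |RS| = |S − R| = 43.2.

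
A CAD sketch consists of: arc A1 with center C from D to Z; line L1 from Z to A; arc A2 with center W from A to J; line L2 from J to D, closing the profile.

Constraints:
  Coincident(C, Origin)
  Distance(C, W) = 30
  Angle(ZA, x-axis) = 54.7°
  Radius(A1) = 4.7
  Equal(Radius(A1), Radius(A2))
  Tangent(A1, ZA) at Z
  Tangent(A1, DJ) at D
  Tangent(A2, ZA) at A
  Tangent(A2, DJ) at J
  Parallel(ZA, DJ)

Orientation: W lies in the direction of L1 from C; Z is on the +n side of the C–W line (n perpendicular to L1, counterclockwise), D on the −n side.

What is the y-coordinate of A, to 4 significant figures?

27.20

Tangency of A1 to both parallel lines with radius 4.7 puts Z and D at C ± 4.7·n: Z = (-3.836, 2.716), D = (3.836, -2.716). Equal radii place A and J the same way about W: A = W + 4.7·n = (13.50, 27.20), J = W − 4.7·n = (21.17, 21.77). So A.y = 27.20.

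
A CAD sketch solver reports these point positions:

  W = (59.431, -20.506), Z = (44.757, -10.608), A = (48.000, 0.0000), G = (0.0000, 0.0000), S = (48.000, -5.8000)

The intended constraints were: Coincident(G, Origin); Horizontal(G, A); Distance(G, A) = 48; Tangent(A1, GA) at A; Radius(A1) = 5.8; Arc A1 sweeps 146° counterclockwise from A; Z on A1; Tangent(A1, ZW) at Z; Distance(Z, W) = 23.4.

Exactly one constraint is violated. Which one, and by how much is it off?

Distance(Z, W) = 23.4 — off by 5.70.

G = (0.00, 0.00) ✓; G.y = 0.00, A.y = 0.00 ✓; |GA| = 48.00 ✓; ∠(SA, AG) = 90.00° ✓; |SA| = 5.800 ✓; bearing(S→Z) − bearing(S→A) = 146.0° ✓; |SZ| = 5.799 ✓; ∠(SZ, ZW) = 90.00° ✓; |ZW| = 17.70 ✗.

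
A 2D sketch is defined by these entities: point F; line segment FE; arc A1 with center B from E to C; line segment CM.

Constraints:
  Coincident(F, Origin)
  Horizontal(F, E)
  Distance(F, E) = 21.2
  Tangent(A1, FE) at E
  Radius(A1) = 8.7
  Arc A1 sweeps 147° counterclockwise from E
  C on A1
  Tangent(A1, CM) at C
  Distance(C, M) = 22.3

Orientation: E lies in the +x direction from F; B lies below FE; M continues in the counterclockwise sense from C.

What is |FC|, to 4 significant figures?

22.95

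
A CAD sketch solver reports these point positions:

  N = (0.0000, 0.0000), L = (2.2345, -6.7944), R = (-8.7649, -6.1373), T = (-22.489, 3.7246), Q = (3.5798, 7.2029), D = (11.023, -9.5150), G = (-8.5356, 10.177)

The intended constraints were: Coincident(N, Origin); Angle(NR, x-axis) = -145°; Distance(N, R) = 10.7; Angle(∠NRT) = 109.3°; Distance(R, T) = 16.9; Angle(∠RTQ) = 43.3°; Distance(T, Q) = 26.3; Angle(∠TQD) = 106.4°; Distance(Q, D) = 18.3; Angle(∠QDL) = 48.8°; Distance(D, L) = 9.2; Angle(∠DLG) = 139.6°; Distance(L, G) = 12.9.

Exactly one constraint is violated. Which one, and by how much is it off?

Distance(L, G) = 12.9 — off by 7.20.

N = (0.00, 0.00) ✓; NR at -145.0° ✓; |NR| = 10.70 ✓; ∠NRT = 109.3° ✓; |RT| = 16.90 ✓; ∠RTQ = 43.30° ✓; |TQ| = 26.30 ✓; ∠TQD = 106.4° ✓; |QD| = 18.30 ✓; ∠QDL = 48.80° ✓; |DL| = 9.200 ✓; ∠DLG = 139.6° ✓; |LG| = 20.10 ✗.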